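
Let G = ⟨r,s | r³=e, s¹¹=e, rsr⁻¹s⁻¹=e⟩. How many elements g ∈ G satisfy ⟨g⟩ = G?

G is cyclic of order 33. An element generates G iff its order is 33, and a cyclic group of order 33 has exactly φ(33) = 20 such elements.

Answer: 20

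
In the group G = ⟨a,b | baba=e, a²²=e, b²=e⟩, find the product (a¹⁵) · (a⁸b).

Compute (a¹⁵) · (a⁸b) by multiplying left to right and reducing via the relations at each step:
  (a¹⁵) · a⁸ = a
  a · b = ab

Answer: ab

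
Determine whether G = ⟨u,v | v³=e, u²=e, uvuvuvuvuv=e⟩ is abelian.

u·v = uv but v·u = vu, so u·v ≠ v·u and G is not abelian.

Answer: No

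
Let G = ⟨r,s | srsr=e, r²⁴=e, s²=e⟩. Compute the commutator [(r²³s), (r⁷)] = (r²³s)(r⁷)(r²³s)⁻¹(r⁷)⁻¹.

[(r²³s), (r⁷)] = (r²³s)·(r⁷)·(r²³s)⁻¹·(r⁷)⁻¹.
  (r²³s) · (r⁷) = r¹⁶s
  (r¹⁶s) · (r²³s) = r¹⁷
  (r¹⁷) · (r¹⁷) = r¹⁰

Answer: r¹⁰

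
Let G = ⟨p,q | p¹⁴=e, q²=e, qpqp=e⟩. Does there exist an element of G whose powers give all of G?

Every cyclic group is abelian. But p·q = pq while q·p = p¹³q, so p·q ≠ q·p and G is not abelian. Hence G is not cyclic.

Answer: No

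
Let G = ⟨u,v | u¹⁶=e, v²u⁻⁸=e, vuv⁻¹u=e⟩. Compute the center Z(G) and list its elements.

An element z ∈ Z(G) iff z commutes with every generator.
For example u⁸ is central: (u⁸)·u = u⁹ = u·(u⁸); (u⁸)·v = v⁻¹ = v·(u⁸).
Whereas u ∉ Z(G) since u·v = uv ≠ u⁷v⁻¹ = v·u.
Checking each of the 32 elements this way gives Z(G) = {e, u⁸}, of order 2.

Answer: {e, u⁸}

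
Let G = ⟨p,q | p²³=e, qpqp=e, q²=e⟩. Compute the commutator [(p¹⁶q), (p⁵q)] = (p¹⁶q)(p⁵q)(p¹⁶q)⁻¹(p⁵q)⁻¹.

[(p¹⁶q), (p⁵q)] = (p¹⁶q)·(p⁵q)·(p¹⁶q)⁻¹·(p⁵q)⁻¹.
  (p¹⁶q) · (p⁵q) = p¹¹
  (p¹¹) · (p¹⁶q) = p⁴q
  (p⁴q) · (p⁵q) = p²²

Answer: p²²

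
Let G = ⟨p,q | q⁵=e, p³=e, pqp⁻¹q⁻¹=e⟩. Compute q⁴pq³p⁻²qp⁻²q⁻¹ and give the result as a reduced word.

Multiply left to right, reducing at each step:
  (q⁴) · p = pq⁴
  (pq⁴) · q³ = pq²
  (pq²) · p⁻² = p²q²
  (p²q²) · q = p²q³
  (p²q³) · p⁻² = q³
  (q³) · q⁻¹ = q²

Answer: q²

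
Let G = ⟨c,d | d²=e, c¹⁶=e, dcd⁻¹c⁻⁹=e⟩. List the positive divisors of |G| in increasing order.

|G| = 32 = 2⁵. By Lagrange's theorem the order of any subgroup divides 32; the divisors of 32 are 1, 2, 4, 8, 16, 32.

Answer: 1, 2, 4, 8, 16, 32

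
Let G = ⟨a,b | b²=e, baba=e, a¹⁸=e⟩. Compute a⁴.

Compute successive powers of a, reducing at each step:
  a²: a · a = a²
  a³: (a²) · a = a³
  a⁴: (a³) · a = a⁴

Answer: a⁴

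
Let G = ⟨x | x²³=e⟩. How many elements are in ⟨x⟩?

|⟨x⟩| equals the order of x. Compute successive powers until reaching e:
  x¹ = x, x² = x², x³ = x³, x⁴ = x⁴, x⁵ = x⁵, x⁶ = x⁶, x⁷ = x⁷, x⁸ = x⁸, x⁹ = x⁹, x¹⁰ = x¹⁰, x¹¹ = x¹¹, x¹² = x¹², x¹³ = x¹³, x¹⁴ = x¹⁴, x¹⁵ = x¹⁵, x¹⁶ = x¹⁶, x¹⁷ = x¹⁷, x¹⁸ = x¹⁸, x¹⁹ = x¹⁹, x²⁰ = x²⁰, x²¹ = x²¹, x²² = x²², x²³ = e.
The smallest positive k with xᵏ = e is 23, so |⟨x⟩| = 23.

Answer: 23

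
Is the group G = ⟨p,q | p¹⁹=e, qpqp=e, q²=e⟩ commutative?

p·q = pq but q·p = p¹⁸q, so p·q ≠ q·p and G is not abelian.

Answer: No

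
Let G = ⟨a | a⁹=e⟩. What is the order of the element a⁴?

Compute successive powers until reaching e:
  (a⁴)¹ = a⁴, (a⁴)² = a⁸, (a⁴)³ = a³, (a⁴)⁴ = a⁷, (a⁴)⁵ = a², (a⁴)⁶ = a⁶, (a⁴)⁷ = a, (a⁴)⁸ = a⁵, (a⁴)⁹ = e.
The smallest positive k with (a⁴)ᵏ = e is 9.

Answer: 9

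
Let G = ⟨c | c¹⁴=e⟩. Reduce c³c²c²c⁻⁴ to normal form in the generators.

Multiply left to right, reducing at each step:
  (c³) · c² = c⁵
  (c⁵) · c² = c⁷
  (c⁷) · c⁻⁴ = c³

Answer: c³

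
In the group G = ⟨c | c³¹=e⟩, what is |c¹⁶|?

Compute successive powers until reaching e:
  (c¹⁶)¹ = c¹⁶, (c¹⁶)² = c, (c¹⁶)³ = c¹⁷, (c¹⁶)⁴ = c², (c¹⁶)⁵ = c¹⁸, (c¹⁶)⁶ = c³, (c¹⁶)⁷ = c¹⁹, (c¹⁶)⁸ = c⁴, (c¹⁶)⁹ = c²⁰, (c¹⁶)¹⁰ = c⁵, (c¹⁶)¹¹ = c²¹, (c¹⁶)¹² = c⁶, (c¹⁶)¹³ = c²², (c¹⁶)¹⁴ = c⁷, (c¹⁶)¹⁵ = c²³, (c¹⁶)¹⁶ = c⁸, (c¹⁶)¹⁷ = c²⁴, (c¹⁶)¹⁸ = c⁹, (c¹⁶)¹⁹ = c²⁵, (c¹⁶)²⁰ = c¹⁰, (c¹⁶)²¹ = c²⁶, (c¹⁶)²² = c¹¹, (c¹⁶)²³ = c²⁷, (c¹⁶)²⁴ = c¹², (c¹⁶)²⁵ = c²⁸, (c¹⁶)²⁶ = c¹³, (c¹⁶)²⁷ = c²⁹, (c¹⁶)²⁸ = c¹⁴, (c¹⁶)²⁹ = c³⁰, (c¹⁶)³⁰ = c¹⁵, (c¹⁶)³¹ = e.
The smallest positive k with (c¹⁶)ᵏ = e is 31.

Answer: 31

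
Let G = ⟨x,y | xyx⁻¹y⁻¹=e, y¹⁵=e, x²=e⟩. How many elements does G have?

Enumerate words in the generators, reducing via the relations: the distinct elements are
  {e, x, y, xy, y², y³, y⁴, y⁵, y⁶, y⁷, y⁸, y⁹, xy², xy³, xy⁴, xy⁵, xy⁶, xy⁷, xy⁸, xy⁹, y¹², y¹³, y¹¹, y¹⁰, y¹⁴, xy¹², xy¹³, xy¹¹, xy¹⁰, xy¹⁴}.
No further products give new elements, so |G| = 30.

Answer: 30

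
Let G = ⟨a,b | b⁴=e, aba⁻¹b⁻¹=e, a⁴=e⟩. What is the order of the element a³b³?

Compute successive powers until reaching e:
  (a³b³)¹ = a³b³, (a³b³)² = a²b², (a³b³)³ = ab, (a³b³)⁴ = e.
The smallest positive k with (a³b³)ᵏ = e is 4.

Answer: 4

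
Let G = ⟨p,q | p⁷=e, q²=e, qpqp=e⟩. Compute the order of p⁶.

Compute successive powers until reaching e:
  (p⁶)¹ = p⁶, (p⁶)² = p⁵, (p⁶)³ = p⁴, (p⁶)⁴ = p³, (p⁶)⁵ = p², (p⁶)⁶ = p, (p⁶)⁷ = e.
The smallest positive k with (p⁶)ᵏ = e is 7.

Answer: 7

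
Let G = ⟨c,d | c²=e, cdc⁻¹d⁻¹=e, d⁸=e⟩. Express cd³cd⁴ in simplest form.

Multiply left to right, reducing at each step:
  c · d³ = cd³
  (cd³) · c = d³
  (d³) · d⁴ = d⁷

Answer: d⁷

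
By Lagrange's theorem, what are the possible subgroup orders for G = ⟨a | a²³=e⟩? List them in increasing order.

|G| = 23 = 23. By Lagrange's theorem the order of any subgroup divides 23; the divisors of 23 are 1, 23.

Answer: 1, 23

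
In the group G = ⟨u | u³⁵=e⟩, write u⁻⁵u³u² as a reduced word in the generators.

Multiply left to right, reducing at each step:
  (u³⁰) · u³ = u³³
  (u³³) · u² = e

Answer: e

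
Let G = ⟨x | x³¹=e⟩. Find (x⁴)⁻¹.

The order of (x⁴) is 31 (smallest k with (x⁴)ᵏ = e), so (x⁴)⁻¹ = (x⁴)³⁰ = x²⁷.
Check: (x⁴) · (x²⁷) → (x⁴) · x²⁷ = e, giving e as required.

Answer: x²⁷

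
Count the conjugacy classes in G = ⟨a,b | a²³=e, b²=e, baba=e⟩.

The conjugacy classes (representative and size) are:
  [e] (size 1), [a] (size 2), [a²¹] (size 2), [a²⁰] (size 2), [a⁴] (size 2), [a¹⁸] (size 2), [a⁶] (size 2), [a¹⁶] (size 2), [a⁸] (size 2), [a⁹] (size 2), [a¹⁰] (size 2), [a¹²] (size 2), [a¹⁸b] (size 23).
Class equation: 1 + 2 + 2 + 2 + 2 + 2 + 2 + 2 + 2 + 2 + 2 + 2 + 23 = 46 = |G|. So G has 13 conjugacy classes.

Answer: 13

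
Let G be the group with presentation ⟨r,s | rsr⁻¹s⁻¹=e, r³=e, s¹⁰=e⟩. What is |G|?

Enumerate words in the generators, reducing via the relations: the distinct elements are
  {e, r, s, rs, r², s², s³, s⁴, s⁵, s⁶, s⁷, s⁸, s⁹, rs², rs³, rs⁴, rs⁵, rs⁶, rs⁷, rs⁸, rs⁹, r²s, r²s², r²s³, r²s⁴, r²s⁵, r²s⁶, r²s⁷, r²s⁸, r²s⁹}.
No further products give new elements, so |G| = 30.

Answer: 30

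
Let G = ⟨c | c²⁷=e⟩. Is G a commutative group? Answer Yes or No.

G has a single generator, so G is cyclic and hence abelian.

Answer: Yes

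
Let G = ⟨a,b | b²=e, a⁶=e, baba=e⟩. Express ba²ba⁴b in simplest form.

Multiply left to right, reducing at each step:
  b · a² = a⁴b
  (a⁴b) · b = a⁴
  (a⁴) · a⁴ = a²
  (a²) · b = a²b

Answer: a²b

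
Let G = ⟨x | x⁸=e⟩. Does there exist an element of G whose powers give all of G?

|G| = 8. The element x has order 8 (its powers give 8 distinct elements), so ⟨x⟩ = G and G is cyclic.

Answer: Yes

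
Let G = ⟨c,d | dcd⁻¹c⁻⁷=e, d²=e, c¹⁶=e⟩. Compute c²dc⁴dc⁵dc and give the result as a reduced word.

Multiply left to right, reducing at each step:
  (c²) · d = c²d
  (c²d) · c⁴ = c¹⁴d
  (c¹⁴d) · d = c¹⁴
  (c¹⁴) · c⁵ = c³
  (c³) · d = c³d
  (c³d) · c = c¹⁰d

Answer: c¹⁰d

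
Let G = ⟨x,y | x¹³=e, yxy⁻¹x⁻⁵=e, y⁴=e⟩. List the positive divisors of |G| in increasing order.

|G| = 52 = 2² · 13. By Lagrange's theorem the order of any subgroup divides 52; the divisors of 52 are 1, 2, 4, 13, 26, 52.

Answer: 1, 2, 4, 13, 26, 52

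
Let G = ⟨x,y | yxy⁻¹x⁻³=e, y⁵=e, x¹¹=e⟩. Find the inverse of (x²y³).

The order of (x²y³) is 5 (smallest k with (x²y³)ᵏ = e), so (x²y³)⁻¹ = (x²y³)⁴ = x⁴y².
Check: (x²y³) · (x⁴y²) → (x²y³) · x⁴ = y³;   (y³) · y² = e, giving e as required.

Answer: x⁴y²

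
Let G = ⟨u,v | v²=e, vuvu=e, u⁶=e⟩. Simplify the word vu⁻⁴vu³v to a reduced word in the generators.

Multiply left to right, reducing at each step:
  v · u⁻⁴ = u⁴v
  (u⁴v) · v = u⁴
  (u⁴) · u³ = u
  u · v = uv

Answer: uv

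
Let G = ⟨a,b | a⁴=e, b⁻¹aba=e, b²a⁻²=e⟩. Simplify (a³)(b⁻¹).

Compute (a³) · (b⁻¹) by multiplying left to right and reducing via the relations at each step:
  (a³) · b⁻¹ = ab

Answer: ab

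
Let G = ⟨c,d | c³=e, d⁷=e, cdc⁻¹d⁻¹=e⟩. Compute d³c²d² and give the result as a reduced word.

Multiply left to right, reducing at each step:
  (d³) · c² = c²d³
  (c²d³) · d² = c²d⁵

Answer: c²d⁵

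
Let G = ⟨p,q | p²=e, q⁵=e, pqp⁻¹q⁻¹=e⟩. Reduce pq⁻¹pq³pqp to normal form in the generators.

Multiply left to right, reducing at each step:
  p · q⁻¹ = pq⁴
  (pq⁴) · p = q⁴
  (q⁴) · q³ = q²
  (q²) · p = pq²
  (pq²) · q = pq³
  (pq³) · p = q³

Answer: q³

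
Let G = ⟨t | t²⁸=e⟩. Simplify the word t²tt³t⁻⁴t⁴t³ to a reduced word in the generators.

Multiply left to right, reducing at each step:
  (t²) · t = t³
  (t³) · t³ = t⁶
  (t⁶) · t⁻⁴ = t²
  (t²) · t⁴ = t⁶
  (t⁶) · t³ = t⁹

Answer: t⁹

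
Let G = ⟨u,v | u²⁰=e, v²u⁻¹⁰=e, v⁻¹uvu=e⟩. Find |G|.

Enumerate words in the generators, reducing via the relations: the distinct elements are
  {e, u, v, uv, u², u³, u⁴, u⁵, u⁶, u⁷, u⁸, u⁹, u²v, u³v, u¹², u¹³, u¹¹, u¹⁰, u¹⁴, u¹⁵, u¹⁶, u¹⁷, u¹⁸, u¹⁹, u⁴v, u⁵v, u⁶v, u⁷v, u⁸v, u⁹v, v⁻¹, uv⁻¹, u²v⁻¹, u³v⁻¹, u⁴v⁻¹, u⁵v⁻¹, u⁶v⁻¹, u⁷v⁻¹, u⁸v⁻¹, u⁹v⁻¹}.
No further products give new elements, so |G| = 40.

Answer: 40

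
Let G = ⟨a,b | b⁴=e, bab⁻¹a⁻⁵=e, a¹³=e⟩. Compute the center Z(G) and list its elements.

An element z ∈ Z(G) iff z commutes with every generator.
For example e is central: e·a = a = a·e; e·b = b = b·e.
Whereas a ∉ Z(G) since a·b = ab ≠ a⁵b = b·a.
Checking each of the 52 elements this way gives Z(G) = {e}, of order 1.

Answer: {e}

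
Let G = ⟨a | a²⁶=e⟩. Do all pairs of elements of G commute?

G has a single generator, so G is cyclic and hence abelian.

Answer: Yes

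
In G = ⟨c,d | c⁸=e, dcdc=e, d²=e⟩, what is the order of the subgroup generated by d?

|⟨d⟩| equals the order of d. Compute successive powers until reaching e:
  d¹ = d, d² = e.
The smallest positive k with dᵏ = e is 2, so |⟨d⟩| = 2.

Answer: 2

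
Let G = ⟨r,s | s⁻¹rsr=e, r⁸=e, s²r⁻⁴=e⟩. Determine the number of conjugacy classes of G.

The conjugacy classes (representative and size) are:
  [e] (size 1), [r⁷] (size 2), [r⁶] (size 2), [r³] (size 2), [r⁴] (size 1), [r²s⁻¹] (size 4), [r³s⁻¹] (size 4).
Class equation: 1 + 2 + 2 + 2 + 1 + 4 + 4 = 16 = |G|. So G has 7 conjugacy classes.

Answer: 7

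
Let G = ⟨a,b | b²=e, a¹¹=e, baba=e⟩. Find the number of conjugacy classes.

The conjugacy classes (representative and size) are:
  [e] (size 1), [a¹⁰] (size 2), [a²] (size 2), [a³] (size 2), [a⁷] (size 2), [a⁶] (size 2), [a²b] (size 11).
Class equation: 1 + 2 + 2 + 2 + 2 + 2 + 11 = 22 = |G|. So G has 7 conjugacy classes.

Answer: 7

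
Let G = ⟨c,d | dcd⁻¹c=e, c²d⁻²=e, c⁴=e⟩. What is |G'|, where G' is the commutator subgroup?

G' = [G, G] is generated by all commutators. The generator-pair commutators are: [c, d] = c².
The subgroup they normally generate is {e, c²}, of order 2.
Check: |G/G'| = 8/2 = 4 is the order of the abelianisation.

Answer: 2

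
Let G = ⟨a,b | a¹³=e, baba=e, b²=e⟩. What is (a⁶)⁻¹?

The order of (a⁶) is 13 (smallest k with (a⁶)ᵏ = e), so (a⁶)⁻¹ = (a⁶)¹² = a⁷.
Check: (a⁶) · (a⁷) → (a⁶) · a⁷ = e, giving e as required.

Answer: a⁷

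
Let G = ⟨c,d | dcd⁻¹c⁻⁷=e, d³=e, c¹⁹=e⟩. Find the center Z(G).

An element z ∈ Z(G) iff z commutes with every generator.
For example e is central: e·c = c = c·e; e·d = d = d·e.
Whereas c ∉ Z(G) since c·d = cd ≠ c⁷d = d·c.
Checking each of the 57 elements this way gives Z(G) = {e}, of order 1.

Answer: {e}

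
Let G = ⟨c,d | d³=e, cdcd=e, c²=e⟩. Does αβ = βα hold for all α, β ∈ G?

c·d = cd but d·c = cd², so c·d ≠ d·c and G is not abelian.

Answer: No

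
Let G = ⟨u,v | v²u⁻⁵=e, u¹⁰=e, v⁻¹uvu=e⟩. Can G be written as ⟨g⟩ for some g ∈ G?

Every cyclic group is abelian. But u·v = uv while v·u = u⁴v⁻¹, so u·v ≠ v·u and G is not abelian. Hence G is not cyclic.

Answer: No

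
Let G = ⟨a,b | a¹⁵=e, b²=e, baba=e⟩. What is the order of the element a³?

Compute successive powers until reaching e:
  (a³)¹ = a³, (a³)² = a⁶, (a³)³ = a⁹, (a³)⁴ = a¹², (a³)⁵ = e.
The smallest positive k with (a³)ᵏ = e is 5.

Answer: 5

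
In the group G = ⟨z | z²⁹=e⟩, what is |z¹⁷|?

Compute successive powers until reaching e:
  (z¹⁷)¹ = z¹⁷, (z¹⁷)² = z⁵, (z¹⁷)³ = z²², (z¹⁷)⁴ = z¹⁰, (z¹⁷)⁵ = z²⁷, (z¹⁷)⁶ = z¹⁵, (z¹⁷)⁷ = z³, (z¹⁷)⁸ = z²⁰, (z¹⁷)⁹ = z⁸, (z¹⁷)¹⁰ = z²⁵, (z¹⁷)¹¹ = z¹³, (z¹⁷)¹² = z, (z¹⁷)¹³ = z¹⁸, (z¹⁷)¹⁴ = z⁶, (z¹⁷)¹⁵ = z²³, (z¹⁷)¹⁶ = z¹¹, (z¹⁷)¹⁷ = z²⁸, (z¹⁷)¹⁸ = z¹⁶, (z¹⁷)¹⁹ = z⁴, (z¹⁷)²⁰ = z²¹, (z¹⁷)²¹ = z⁹, (z¹⁷)²² = z²⁶, (z¹⁷)²³ = z¹⁴, (z¹⁷)²⁴ = z², (z¹⁷)²⁵ = z¹⁹, (z¹⁷)²⁶ = z⁷, (z¹⁷)²⁷ = z²⁴, (z¹⁷)²⁸ = z¹², (z¹⁷)²⁹ = e.
The smallest positive k with (z¹⁷)ᵏ = e is 29.

Answer: 29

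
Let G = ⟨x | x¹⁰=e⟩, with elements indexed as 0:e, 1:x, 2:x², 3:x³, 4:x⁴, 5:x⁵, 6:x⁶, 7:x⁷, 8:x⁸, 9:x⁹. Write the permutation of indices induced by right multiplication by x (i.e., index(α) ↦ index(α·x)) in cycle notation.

(0 1 2 3 4 5 6 7 8 9)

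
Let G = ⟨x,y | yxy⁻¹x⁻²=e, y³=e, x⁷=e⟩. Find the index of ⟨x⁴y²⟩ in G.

First find ord(x⁴y²) by computing successive powers:
  (x⁴y²)¹ = x⁴y², (x⁴y²)² = x⁶y, (x⁴y²)³ = e.
So |⟨x⁴y²⟩| = ord(x⁴y²) = 3. With |G| = 21, by Lagrange [G : ⟨x⁴y²⟩] = 21/3 = 7.

Answer: 7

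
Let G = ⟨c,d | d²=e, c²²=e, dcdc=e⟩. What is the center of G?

An element z ∈ Z(G) iff z commutes with every generator.
For example c¹¹ is central: (c¹¹)·c = c¹² = c·(c¹¹); (c¹¹)·d = c¹¹d = d·(c¹¹).
Whereas c ∉ Z(G) since c·d = cd ≠ c²¹d = d·c.
Checking each of the 44 elements this way gives Z(G) = {e, c¹¹}, of order 2.

Answer: {e, c¹¹}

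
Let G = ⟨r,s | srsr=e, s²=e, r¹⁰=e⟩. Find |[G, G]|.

G' = [G, G] is generated by all commutators. The generator-pair commutators are: [r, s] = r².
The subgroup they normally generate is {e, r², r⁴, r⁶, r⁸}, of order 5.
Check: |G/G'| = 20/5 = 4 is the order of the abelianisation.

Answer: 5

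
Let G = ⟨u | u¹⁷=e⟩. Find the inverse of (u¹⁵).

The order of (u¹⁵) is 17 (smallest k with (u¹⁵)ᵏ = e), so (u¹⁵)⁻¹ = (u¹⁵)¹⁶ = u².
Check: (u¹⁵) · (u²) → (u¹⁵) · u² = e, giving e as required.

Answer: u²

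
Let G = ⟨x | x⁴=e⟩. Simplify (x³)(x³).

Compute (x³) · (x³) by multiplying left to right and reducing via the relations at each step:
  (x³) · x³ = x²

Answer: x²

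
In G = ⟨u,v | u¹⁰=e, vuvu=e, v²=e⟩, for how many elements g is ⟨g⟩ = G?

⟨g⟩ = G would require ord(g) = |G| = 20, but the maximum element order in G is 10 < 20. So G is not cyclic and no single element generates it: the count is 0.

Answer: 0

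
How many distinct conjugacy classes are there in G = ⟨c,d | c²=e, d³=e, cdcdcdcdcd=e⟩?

The conjugacy classes (representative and size) are:
  [e] (size 1), [cdcd²cdcd²c] (size 15), [dcdcd²c] (size 20), [cd²cd²c] (size 12), [d²cdcd²] (size 12).
Class equation: 1 + 15 + 20 + 12 + 12 = 60 = |G|. So G has 5 conjugacy classes.

Answer: 5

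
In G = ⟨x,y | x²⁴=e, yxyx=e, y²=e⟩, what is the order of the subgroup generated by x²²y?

|⟨x²²y⟩| equals the order of x²²y. Compute successive powers until reaching e:
  (x²²y)¹ = x²²y, (x²²y)² = e.
The smallest positive k with (x²²y)ᵏ = e is 2, so |⟨x²²y⟩| = 2.

Answer: 2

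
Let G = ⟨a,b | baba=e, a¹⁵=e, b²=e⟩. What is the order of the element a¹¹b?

Compute successive powers until reaching e:
  (a¹¹b)¹ = a¹¹b, (a¹¹b)² = e.
The smallest positive k with (a¹¹b)ᵏ = e is 2.

Answer: 2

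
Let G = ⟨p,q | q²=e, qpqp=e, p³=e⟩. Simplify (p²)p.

Compute (p²) · p by multiplying left to right and reducing via the relations at each step:
  (p²) · p = e

Answer: e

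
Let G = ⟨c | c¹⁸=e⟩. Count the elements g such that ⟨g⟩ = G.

G is cyclic of order 18. An element generates G iff its order is 18, and a cyclic group of order 18 has exactly φ(18) = 6 such elements.

Answer: 6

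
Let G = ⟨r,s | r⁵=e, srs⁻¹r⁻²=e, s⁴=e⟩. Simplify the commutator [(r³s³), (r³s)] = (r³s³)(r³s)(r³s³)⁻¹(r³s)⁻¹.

[(r³s³), (r³s)] = (r³s³)·(r³s)·(r³s³)⁻¹·(r³s)⁻¹.
  (r³s³) · (r³s) = r²
  (r²) · (r⁴s) = rs
  (rs) · (rs³) = r³

Answer: r³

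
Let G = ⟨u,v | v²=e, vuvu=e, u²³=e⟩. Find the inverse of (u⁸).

The order of (u⁸) is 23 (smallest k with (u⁸)ᵏ = e), so (u⁸)⁻¹ = (u⁸)²² = u¹⁵.
Check: (u⁸) · (u¹⁵) → (u⁸) · u¹⁵ = e, giving e as required.

Answer: u¹⁵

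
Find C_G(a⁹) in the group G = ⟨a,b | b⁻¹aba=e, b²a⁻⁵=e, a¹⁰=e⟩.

⟨a⁹⟩ ⊆ C_G(a⁹) since powers of a⁹ commute with a⁹; so |C_G(a⁹)| ≥ |⟨a⁹⟩| = 10.
By orbit–stabilizer, |C_G(a⁹)| = |G| / |conj. class of a⁹| = 20 / 2 = 10.
The 10 elements commuting with a⁹ are {e, a, a², a³, a⁴, a⁵, a⁶, a⁷, a⁸, a⁹}.

Answer: {e, a, a², a³, a⁴, a⁵, a⁶, a⁷, a⁸, a⁹}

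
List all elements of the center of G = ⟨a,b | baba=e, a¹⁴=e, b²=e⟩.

An element z ∈ Z(G) iff z commutes with every generator.
For example a⁷ is central: (a⁷)·a = a⁸ = a·(a⁷); (a⁷)·b = a⁷b = b·(a⁷).
Whereas a ∉ Z(G) since a·b = ab ≠ a¹³b = b·a.
Checking each of the 28 elements this way gives Z(G) = {e, a⁷}, of order 2.

Answer: {e, a⁷}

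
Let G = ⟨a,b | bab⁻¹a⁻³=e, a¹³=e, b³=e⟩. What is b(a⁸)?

Compute b · (a⁸) by multiplying left to right and reducing via the relations at each step:
  b · a⁸ = a¹¹b

Answer: a¹¹b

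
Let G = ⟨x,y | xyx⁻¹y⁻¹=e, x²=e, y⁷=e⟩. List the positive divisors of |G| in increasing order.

|G| = 14 = 2 · 7. By Lagrange's theorem the order of any subgroup divides 14; the divisors of 14 are 1, 2, 7, 14.

Answer: 1, 2, 7, 14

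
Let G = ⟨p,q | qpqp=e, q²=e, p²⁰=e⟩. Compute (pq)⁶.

Compute successive powers of (pq), reducing at each step:
  (pq)²: (pq) · p = q;   q · q = e
  (pq)³: e · p = p;   p · q = pq
  (pq)⁴: (pq) · p = q;   q · q = e
  (pq)⁵: e · p = p;   p · q = pq
  (pq)⁶: (pq) · p = q;   q · q = e

Answer: e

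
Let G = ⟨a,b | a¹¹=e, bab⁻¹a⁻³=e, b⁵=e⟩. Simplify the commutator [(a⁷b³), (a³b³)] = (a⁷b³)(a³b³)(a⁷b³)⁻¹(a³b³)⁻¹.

[(a⁷b³), (a³b³)] = (a⁷b³)·(a³b³)·(a⁷b³)⁻¹·(a³b³)⁻¹.
  (a⁷b³) · (a³b³) = b
  b · (a³b²) = a⁹b³
  (a⁹b³) · (a⁶b²) = a⁶

Answer: a⁶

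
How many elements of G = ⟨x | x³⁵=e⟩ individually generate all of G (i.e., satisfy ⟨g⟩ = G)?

G is cyclic of order 35. An element generates G iff its order is 35, and a cyclic group of order 35 has exactly φ(35) = 24 such elements.

Answer: 24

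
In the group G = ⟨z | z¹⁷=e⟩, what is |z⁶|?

Compute successive powers until reaching e:
  (z⁶)¹ = z⁶, (z⁶)² = z¹², (z⁶)³ = z, (z⁶)⁴ = z⁷, (z⁶)⁵ = z¹³, (z⁶)⁶ = z², (z⁶)⁷ = z⁸, (z⁶)⁸ = z¹⁴, (z⁶)⁹ = z³, (z⁶)¹⁰ = z⁹, (z⁶)¹¹ = z¹⁵, (z⁶)¹² = z⁴, (z⁶)¹³ = z¹⁰, (z⁶)¹⁴ = z¹⁶, (z⁶)¹⁵ = z⁵, (z⁶)¹⁶ = z¹¹, (z⁶)¹⁷ = e.
The smallest positive k with (z⁶)ᵏ = e is 17.

Answer: 17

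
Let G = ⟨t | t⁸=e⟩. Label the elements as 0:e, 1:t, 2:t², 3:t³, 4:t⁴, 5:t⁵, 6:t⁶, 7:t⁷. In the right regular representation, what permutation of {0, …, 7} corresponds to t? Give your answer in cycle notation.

(0 1 2 3 4 5 6 7)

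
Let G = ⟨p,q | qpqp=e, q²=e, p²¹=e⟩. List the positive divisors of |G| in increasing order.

|G| = 42 = 2 · 3 · 7. By Lagrange's theorem the order of any subgroup divides 42; the divisors of 42 are 1, 2, 3, 6, 7, 14, 21, 42.

Answer: 1, 2, 3, 6, 7, 14, 21, 42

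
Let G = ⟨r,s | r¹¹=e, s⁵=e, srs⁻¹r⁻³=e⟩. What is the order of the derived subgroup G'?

G' = [G, G] is generated by all commutators. The generator-pair commutators are: [r, s] = r⁹.
The subgroup they normally generate is {e, r, r², r³, r⁴, r⁵, r⁶, r⁷, r⁸, r⁹, r¹⁰}, of order 11.
Check: |G/G'| = 55/11 = 5 is the order of the abelianisation.

Answer: 11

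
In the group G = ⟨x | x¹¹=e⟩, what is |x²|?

Compute successive powers until reaching e:
  (x²)¹ = x², (x²)² = x⁴, (x²)³ = x⁶, (x²)⁴ = x⁸, (x²)⁵ = x¹⁰, (x²)⁶ = x, (x²)⁷ = x³, (x²)⁸ = x⁵, (x²)⁹ = x⁷, (x²)¹⁰ = x⁹, (x²)¹¹ = e.
The smallest positive k with (x²)ᵏ = e is 11.

Answer: 11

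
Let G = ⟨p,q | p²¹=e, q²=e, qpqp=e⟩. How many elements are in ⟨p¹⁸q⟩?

|⟨p¹⁸q⟩| equals the order of p¹⁸q. Compute successive powers until reaching e:
  (p¹⁸q)¹ = p¹⁸q, (p¹⁸q)² = e.
The smallest positive k with (p¹⁸q)ᵏ = e is 2, so |⟨p¹⁸q⟩| = 2.

Answer: 2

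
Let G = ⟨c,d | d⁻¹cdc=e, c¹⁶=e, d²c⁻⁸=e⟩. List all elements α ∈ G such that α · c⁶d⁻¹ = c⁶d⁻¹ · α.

⟨c⁶d⁻¹⟩ ⊆ C_G(c⁶d⁻¹) since powers of c⁶d⁻¹ commute with c⁶d⁻¹; so |C_G(c⁶d⁻¹)| ≥ |⟨c⁶d⁻¹⟩| = 4.
By orbit–stabilizer, |C_G(c⁶d⁻¹)| = |G| / |conj. class of c⁶d⁻¹| = 32 / 8 = 4.
The 4 elements commuting with c⁶d⁻¹ are {e, c⁸, c⁶d, c⁶d⁻¹}.

Answer: {e, c⁸, c⁶d, c⁶d⁻¹}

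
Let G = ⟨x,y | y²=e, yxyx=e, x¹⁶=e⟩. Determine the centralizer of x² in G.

⟨x²⟩ ⊆ C_G(x²) since powers of x² commute with x²; so |C_G(x²)| ≥ |⟨x²⟩| = 8.
By orbit–stabilizer, |C_G(x²)| = |G| / |conj. class of x²| = 32 / 2 = 16.
The 16 elements commuting with x² are {e, x, x², x³, x⁴, x⁵, x⁶, x⁷, x⁸, x⁹, x¹⁰, x¹¹, x¹², x¹³, x¹⁴, x¹⁵}.

Answer: {e, x, x², x³, x⁴, x⁵, x⁶, x⁷, x⁸, x⁹, x¹⁰, x¹¹, x¹², x¹³, x¹⁴, x¹⁵}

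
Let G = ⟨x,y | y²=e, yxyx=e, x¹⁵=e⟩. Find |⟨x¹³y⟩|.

|⟨x¹³y⟩| equals the order of x¹³y. Compute successive powers until reaching e:
  (x¹³y)¹ = x¹³y, (x¹³y)² = e.
The smallest positive k with (x¹³y)ᵏ = e is 2, so |⟨x¹³y⟩| = 2.

Answer: 2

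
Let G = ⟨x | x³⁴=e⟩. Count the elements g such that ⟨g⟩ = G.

G is cyclic of order 34. An element generates G iff its order is 34, and a cyclic group of order 34 has exactly φ(34) = 16 such elements.

Answer: 16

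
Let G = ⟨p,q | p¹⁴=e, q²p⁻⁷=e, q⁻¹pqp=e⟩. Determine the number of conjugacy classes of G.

The conjugacy classes (representative and size) are:
  [e] (size 1), [p¹³] (size 2), [p¹²] (size 2), [p¹¹] (size 2), [p⁴] (size 2), [p⁵] (size 2), [p⁸] (size 2), [p⁷] (size 1), [p⁵q⁻¹] (size 7), [p⁵q] (size 7).
Class equation: 1 + 2 + 2 + 2 + 2 + 2 + 2 + 1 + 7 + 7 = 28 = |G|. So G has 10 conjugacy classes.

Answer: 10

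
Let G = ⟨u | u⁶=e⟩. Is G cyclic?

|G| = 6. The element u has order 6 (its powers give 6 distinct elements), so ⟨u⟩ = G and G is cyclic.

Answer: Yes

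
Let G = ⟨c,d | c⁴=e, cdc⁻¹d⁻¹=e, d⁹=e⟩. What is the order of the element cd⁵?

Compute successive powers until reaching e:
  (cd⁵)¹ = cd⁵, (cd⁵)² = c²d, (cd⁵)³ = c³d⁶, (cd⁵)⁴ = d², (cd⁵)⁵ = cd⁷, (cd⁵)⁶ = c²d³, (cd⁵)⁷ = c³d⁸, (cd⁵)⁸ = d⁴, (cd⁵)⁹ = c, (cd⁵)¹⁰ = c²d⁵, (cd⁵)¹¹ = c³d, (cd⁵)¹² = d⁶, (cd⁵)¹³ = cd², (cd⁵)¹⁴ = c²d⁷, (cd⁵)¹⁵ = c³d³, (cd⁵)¹⁶ = d⁸, (cd⁵)¹⁷ = cd⁴, (cd⁵)¹⁸ = c², (cd⁵)¹⁹ = c³d⁵, (cd⁵)²⁰ = d, (cd⁵)²¹ = cd⁶, (cd⁵)²² = c²d², (cd⁵)²³ = c³d⁷, (cd⁵)²⁴ = d³, (cd⁵)²⁵ = cd⁸, (cd⁵)²⁶ = c²d⁴, (cd⁵)²⁷ = c³, (cd⁵)²⁸ = d⁵, (cd⁵)²⁹ = cd, (cd⁵)³⁰ = c²d⁶, (cd⁵)³¹ = c³d², (cd⁵)³² = d⁷, (cd⁵)³³ = cd³, (cd⁵)³⁴ = c²d⁸, (cd⁵)³⁵ = c³d⁴, (cd⁵)³⁶ = e.
The smallest positive k with (cd⁵)ᵏ = e is 36.

Answer: 36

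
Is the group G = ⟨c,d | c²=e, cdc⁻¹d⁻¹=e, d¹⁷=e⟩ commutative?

Each pair of generators commutes: c·d = cd = d·c. Since the generators pairwise commute, every element of G commutes with every other, so G is abelian.

Answer: Yes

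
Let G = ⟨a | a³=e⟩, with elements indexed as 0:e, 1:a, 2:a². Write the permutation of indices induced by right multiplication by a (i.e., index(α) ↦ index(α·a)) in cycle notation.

(0 1 2)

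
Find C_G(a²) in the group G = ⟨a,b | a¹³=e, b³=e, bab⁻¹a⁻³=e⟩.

⟨a²⟩ ⊆ C_G(a²) since powers of a² commute with a²; so |C_G(a²)| ≥ |⟨a²⟩| = 13.
By orbit–stabilizer, |C_G(a²)| = |G| / |conj. class of a²| = 39 / 3 = 13.
The 13 elements commuting with a² are {e, a, a², a³, a⁴, a⁵, a⁶, a⁷, a⁸, a⁹, a¹⁰, a¹¹, a¹²}.

Answer: {e, a, a², a³, a⁴, a⁵, a⁶, a⁷, a⁸, a⁹, a¹⁰, a¹¹, a¹²}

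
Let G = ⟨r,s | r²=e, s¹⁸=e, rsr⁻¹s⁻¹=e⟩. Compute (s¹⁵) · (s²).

Compute (s¹⁵) · (s²) by multiplying left to right and reducing via the relations at each step:
  (s¹⁵) · s² = s¹⁷

Answer: s¹⁷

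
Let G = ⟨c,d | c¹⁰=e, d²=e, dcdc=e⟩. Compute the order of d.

Compute successive powers until reaching e:
  d¹ = d, d² = e.
The smallest positive k with dᵏ = e is 2.

Answer: 2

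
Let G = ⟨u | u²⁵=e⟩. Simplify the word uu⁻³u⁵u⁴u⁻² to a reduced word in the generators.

Multiply left to right, reducing at each step:
  u · u⁻³ = u²³
  (u²³) · u⁵ = u³
  (u³) · u⁴ = u⁷
  (u⁷) · u⁻² = u⁵

Answer: u⁵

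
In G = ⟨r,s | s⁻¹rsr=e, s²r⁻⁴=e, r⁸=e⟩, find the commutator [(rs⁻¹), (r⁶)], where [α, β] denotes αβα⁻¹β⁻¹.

[(rs⁻¹), (r⁶)] = (rs⁻¹)·(r⁶)·(rs⁻¹)⁻¹·(r⁶)⁻¹.
  (rs⁻¹) · (r⁶) = r³s⁻¹
  (r³s⁻¹) · (rs) = r²
  (r²) · (r²) = r⁴

Answer: r⁴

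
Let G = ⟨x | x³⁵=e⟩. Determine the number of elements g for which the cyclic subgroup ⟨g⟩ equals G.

G is cyclic of order 35. An element generates G iff its order is 35, and a cyclic group of order 35 has exactly φ(35) = 24 such elements.

Answer: 24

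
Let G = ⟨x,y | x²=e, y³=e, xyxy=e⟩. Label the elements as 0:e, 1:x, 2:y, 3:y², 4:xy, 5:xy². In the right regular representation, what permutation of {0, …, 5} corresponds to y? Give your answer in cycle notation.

(0 2 3)(1 4 5)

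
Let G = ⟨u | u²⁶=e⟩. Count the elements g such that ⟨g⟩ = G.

G is cyclic of order 26. An element generates G iff its order is 26, and a cyclic group of order 26 has exactly φ(26) = 12 such elements.

Answer: 12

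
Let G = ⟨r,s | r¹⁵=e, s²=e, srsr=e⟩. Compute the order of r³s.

Compute successive powers until reaching e:
  (r³s)¹ = r³s, (r³s)² = e.
The smallest positive k with (r³s)ᵏ = e is 2.

Answer: 2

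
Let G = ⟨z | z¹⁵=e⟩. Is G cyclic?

|G| = 15. The element z has order 15 (its powers give 15 distinct elements), so ⟨z⟩ = G and G is cyclic.

Answer: Yes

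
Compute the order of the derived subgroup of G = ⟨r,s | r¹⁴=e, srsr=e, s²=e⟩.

G' = [G, G] is generated by all commutators. The generator-pair commutators are: [r, s] = r².
The subgroup they normally generate is {e, r², r⁴, r⁶, r⁸, r¹⁰, r¹²}, of order 7.
Check: |G/G'| = 28/7 = 4 is the order of the abelianisation.

Answer: 7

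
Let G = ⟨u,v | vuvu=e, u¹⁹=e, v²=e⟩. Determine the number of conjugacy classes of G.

The conjugacy classes (representative and size) are:
  [e] (size 1), [u¹⁸] (size 2), [u²] (size 2), [u¹⁶] (size 2), [u⁴] (size 2), [u¹⁴] (size 2), [u¹³] (size 2), [u¹²] (size 2), [u⁸] (size 2), [u⁹] (size 2), [v] (size 19).
Class equation: 1 + 2 + 2 + 2 + 2 + 2 + 2 + 2 + 2 + 2 + 19 = 38 = |G|. So G has 11 conjugacy classes.

Answer: 11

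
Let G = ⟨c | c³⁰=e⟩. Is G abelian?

G has a single generator, so G is cyclic and hence abelian.

Answer: Yes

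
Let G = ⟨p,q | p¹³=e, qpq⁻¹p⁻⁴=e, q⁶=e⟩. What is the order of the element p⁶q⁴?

Compute successive powers until reaching e:
  (p⁶q⁴)¹ = p⁶q⁴, (p⁶q⁴)² = p⁸q², (p⁶q⁴)³ = e.
The smallest positive k with (p⁶q⁴)ᵏ = e is 3.

Answer: 3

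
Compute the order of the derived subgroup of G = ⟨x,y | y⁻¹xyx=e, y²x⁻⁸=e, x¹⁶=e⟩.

G' = [G, G] is generated by all commutators. The generator-pair commutators are: [x, y] = x².
The subgroup they normally generate is {e, x², x⁴, x⁶, x⁸, x¹⁰, x¹², x¹⁴}, of order 8.
Check: |G/G'| = 32/8 = 4 is the order of the abelianisation.

Answer: 8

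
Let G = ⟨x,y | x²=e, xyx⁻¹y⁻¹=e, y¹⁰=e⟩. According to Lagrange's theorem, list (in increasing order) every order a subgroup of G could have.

|G| = 20 = 2² · 5. By Lagrange's theorem the order of any subgroup divides 20; the divisors of 20 are 1, 2, 4, 5, 10, 20.

Answer: 1, 2, 4, 5, 10, 20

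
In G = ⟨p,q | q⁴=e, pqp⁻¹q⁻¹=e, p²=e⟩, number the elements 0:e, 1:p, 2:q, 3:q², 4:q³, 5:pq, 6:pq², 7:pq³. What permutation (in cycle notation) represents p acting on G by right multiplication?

(0 1)(2 5)(3 6)(4 7)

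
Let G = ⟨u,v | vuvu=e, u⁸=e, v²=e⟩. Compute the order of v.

Compute successive powers until reaching e:
  v¹ = v, v² = e.
The smallest positive k with vᵏ = e is 2.

Answer: 2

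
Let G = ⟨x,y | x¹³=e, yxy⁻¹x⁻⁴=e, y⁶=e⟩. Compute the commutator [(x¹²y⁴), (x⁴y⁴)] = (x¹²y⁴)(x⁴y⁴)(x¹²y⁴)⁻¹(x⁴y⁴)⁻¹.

[(x¹²y⁴), (x⁴y⁴)] = (x¹²y⁴)·(x⁴y⁴)·(x¹²y⁴)⁻¹·(x⁴y⁴)⁻¹.
  (x¹²y⁴) · (x⁴y⁴) = x⁹y²
  (x⁹y²) · (x³y²) = x⁵y⁴
  (x⁵y⁴) · (xy²) = x

Answer: x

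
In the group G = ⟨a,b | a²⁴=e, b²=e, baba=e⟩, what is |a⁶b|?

Compute successive powers until reaching e:
  (a⁶b)¹ = a⁶b, (a⁶b)² = e.
The smallest positive k with (a⁶b)ᵏ = e is 2.

Answer: 2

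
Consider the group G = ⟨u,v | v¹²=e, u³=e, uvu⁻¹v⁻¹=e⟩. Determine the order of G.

Enumerate words in the generators, reducing via the relations: the distinct elements are
  {e, u, v, uv, u², v², v³, v⁴, v⁵, v⁶, v⁷, v⁸, v⁹, uv², uv³, uv⁴, uv⁵, uv⁶, uv⁷, uv⁸, uv⁹, u²v, v¹¹, v¹⁰, uv¹¹, uv¹⁰, u²v², u²v³, u²v⁴, u²v⁵, u²v⁶, u²v⁷, u²v⁸, u²v⁹, u²v¹¹, u²v¹⁰}.
No further products give new elements, so |G| = 36.

Answer: 36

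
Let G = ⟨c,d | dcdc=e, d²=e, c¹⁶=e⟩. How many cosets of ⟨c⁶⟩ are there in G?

First find ord(c⁶) by computing successive powers:
  (c⁶)¹ = c⁶, (c⁶)² = c¹², (c⁶)³ = c², (c⁶)⁴ = c⁸, (c⁶)⁵ = c¹⁴, (c⁶)⁶ = c⁴, (c⁶)⁷ = c¹⁰, (c⁶)⁸ = e.
So |⟨c⁶⟩| = ord(c⁶) = 8. With |G| = 32, by Lagrange [G : ⟨c⁶⟩] = 32/8 = 4.

Answer: 4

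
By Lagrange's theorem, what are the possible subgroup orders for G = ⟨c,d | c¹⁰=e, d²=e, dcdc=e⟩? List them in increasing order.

|G| = 20 = 2² · 5. By Lagrange's theorem the order of any subgroup divides 20; the divisors of 20 are 1, 2, 4, 5, 10, 20.

Answer: 1, 2, 4, 5, 10, 20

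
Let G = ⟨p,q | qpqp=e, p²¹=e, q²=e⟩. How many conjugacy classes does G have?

The conjugacy classes (representative and size) are:
  [e] (size 1), [p²⁰] (size 2), [p²] (size 2), [p³] (size 2), [p¹⁷] (size 2), [p⁵] (size 2), [p⁶] (size 2), [p⁷] (size 2), [p⁸] (size 2), [p⁹] (size 2), [p¹⁰] (size 2), [q] (size 21).
Class equation: 1 + 2 + 2 + 2 + 2 + 2 + 2 + 2 + 2 + 2 + 2 + 21 = 42 = |G|. So G has 12 conjugacy classes.

Answer: 12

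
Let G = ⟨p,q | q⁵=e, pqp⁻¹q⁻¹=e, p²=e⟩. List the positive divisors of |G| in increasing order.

|G| = 10 = 2 · 5. By Lagrange's theorem the order of any subgroup divides 10; the divisors of 10 are 1, 2, 5, 10.

Answer: 1, 2, 5, 10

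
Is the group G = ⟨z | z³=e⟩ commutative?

G has a single generator, so G is cyclic and hence abelian.

Answer: Yes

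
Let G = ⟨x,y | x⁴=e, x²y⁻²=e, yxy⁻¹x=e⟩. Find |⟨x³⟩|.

|⟨x³⟩| equals the order of x³. Compute successive powers until reaching e:
  (x³)¹ = x³, (x³)² = x², (x³)³ = x, (x³)⁴ = e.
The smallest positive k with (x³)ᵏ = e is 4, so |⟨x³⟩| = 4.

Answer: 4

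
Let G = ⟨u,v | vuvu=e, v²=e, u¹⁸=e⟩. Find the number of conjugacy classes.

The conjugacy classes (representative and size) are:
  [e] (size 1), [u] (size 2), [u²] (size 2), [u³] (size 2), [u¹⁴] (size 2), [u⁵] (size 2), [u¹²] (size 2), [u⁷] (size 2), [u¹⁰] (size 2), [u⁹] (size 1), [u¹⁰v] (size 9), [uv] (size 9).
Class equation: 1 + 2 + 2 + 2 + 2 + 2 + 2 + 2 + 2 + 1 + 9 + 9 = 36 = |G|. So G has 12 conjugacy classes.

Answer: 12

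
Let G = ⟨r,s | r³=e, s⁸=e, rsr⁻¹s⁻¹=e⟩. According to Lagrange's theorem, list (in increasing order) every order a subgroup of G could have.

|G| = 24 = 2³ · 3. By Lagrange's theorem the order of any subgroup divides 24; the divisors of 24 are 1, 2, 3, 4, 6, 8, 12, 24.

Answer: 1, 2, 3, 4, 6, 8, 12, 24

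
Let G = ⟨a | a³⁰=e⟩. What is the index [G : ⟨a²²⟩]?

First find ord(a²²) by computing successive powers:
  (a²²)¹ = a²², (a²²)² = a¹⁴, (a²²)³ = a⁶, (a²²)⁴ = a²⁸, (a²²)⁵ = a²⁰, (a²²)⁶ = a¹², (a²²)⁷ = a⁴, (a²²)⁸ = a²⁶, (a²²)⁹ = a¹⁸, (a²²)¹⁰ = a¹⁰, (a²²)¹¹ = a², (a²²)¹² = a²⁴, (a²²)¹³ = a¹⁶, (a²²)¹⁴ = a⁸, (a²²)¹⁵ = e.
So |⟨a²²⟩| = ord(a²²) = 15. With |G| = 30, by Lagrange [G : ⟨a²²⟩] = 30/15 = 2.

Answer: 2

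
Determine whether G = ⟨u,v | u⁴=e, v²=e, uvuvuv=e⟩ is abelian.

u·v = uv but v·u = vu, so u·v ≠ v·u and G is not abelian.

Answer: No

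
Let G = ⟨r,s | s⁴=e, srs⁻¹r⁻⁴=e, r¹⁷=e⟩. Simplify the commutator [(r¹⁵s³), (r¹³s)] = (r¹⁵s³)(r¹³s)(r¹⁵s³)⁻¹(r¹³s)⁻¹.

[(r¹⁵s³), (r¹³s)] = (r¹⁵s³)·(r¹³s)·(r¹⁵s³)⁻¹·(r¹³s)⁻¹.
  (r¹⁵s³) · (r¹³s) = r¹⁴
  (r¹⁴) · (r⁸s) = r⁵s
  (r⁵s) · (rs³) = r⁹

Answer: r⁹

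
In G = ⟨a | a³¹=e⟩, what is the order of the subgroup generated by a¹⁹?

|⟨a¹⁹⟩| equals the order of a¹⁹. Compute successive powers until reaching e:
  (a¹⁹)¹ = a¹⁹, (a¹⁹)² = a⁷, (a¹⁹)³ = a²⁶, (a¹⁹)⁴ = a¹⁴, (a¹⁹)⁵ = a², (a¹⁹)⁶ = a²¹, (a¹⁹)⁷ = a⁹, (a¹⁹)⁸ = a²⁸, (a¹⁹)⁹ = a¹⁶, (a¹⁹)¹⁰ = a⁴, (a¹⁹)¹¹ = a²³, (a¹⁹)¹² = a¹¹, (a¹⁹)¹³ = a³⁰, (a¹⁹)¹⁴ = a¹⁸, (a¹⁹)¹⁵ = a⁶, (a¹⁹)¹⁶ = a²⁵, (a¹⁹)¹⁷ = a¹³, (a¹⁹)¹⁸ = a, (a¹⁹)¹⁹ = a²⁰, (a¹⁹)²⁰ = a⁸, (a¹⁹)²¹ = a²⁷, (a¹⁹)²² = a¹⁵, (a¹⁹)²³ = a³, (a¹⁹)²⁴ = a²², (a¹⁹)²⁵ = a¹⁰, (a¹⁹)²⁶ = a²⁹, (a¹⁹)²⁷ = a¹⁷, (a¹⁹)²⁸ = a⁵, (a¹⁹)²⁹ = a²⁴, (a¹⁹)³⁰ = a¹², (a¹⁹)³¹ = e.
The smallest positive k with (a¹⁹)ᵏ = e is 31, so |⟨a¹⁹⟩| = 31.

Answer: 31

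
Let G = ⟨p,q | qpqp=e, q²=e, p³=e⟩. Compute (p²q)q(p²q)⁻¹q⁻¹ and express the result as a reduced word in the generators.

[(p²q), q] = (p²q)·q·(p²q)⁻¹·q⁻¹.
  (p²q) · q = p²
  (p²) · (p²q) = pq
  (pq) · q = p

Answer: p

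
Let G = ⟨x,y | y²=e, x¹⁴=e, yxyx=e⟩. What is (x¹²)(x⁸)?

Compute (x¹²) · (x⁸) by multiplying left to right and reducing via the relations at each step:
  (x¹²) · x⁸ = x⁶

Answer: x⁶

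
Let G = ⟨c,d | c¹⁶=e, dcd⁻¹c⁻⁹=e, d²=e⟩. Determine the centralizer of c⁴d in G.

⟨c⁴d⟩ ⊆ C_G(c⁴d) since powers of c⁴d commute with c⁴d; so |C_G(c⁴d)| ≥ |⟨c⁴d⟩| = 4.
By orbit–stabilizer, |C_G(c⁴d)| = |G| / |conj. class of c⁴d| = 32 / 2 = 16.
The 16 elements commuting with c⁴d are {e, c², c⁴, c⁶, c⁸, c¹⁰, c¹², c¹⁴, d, c¹⁰d, c²d, c¹²d, c⁴d, c¹⁴d, c⁶d, c⁸d}.

Answer: {e, c², c⁴, c⁶, c⁸, c¹⁰, c¹², c¹⁴, d, c¹⁰d, c²d, c¹²d, c⁴d, c¹⁴d, c⁶d, c⁸d}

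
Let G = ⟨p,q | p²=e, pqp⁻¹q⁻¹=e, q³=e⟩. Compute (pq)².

Compute successive powers of (pq), reducing at each step:
  (pq)²: (pq) · p = q;   q · q = q²

Answer: q²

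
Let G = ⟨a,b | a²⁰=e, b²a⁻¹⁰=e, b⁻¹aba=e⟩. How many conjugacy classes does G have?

The conjugacy classes (representative and size) are:
  [e] (size 1), [a] (size 2), [a²] (size 2), [a³] (size 2), [a⁴] (size 2), [a⁵] (size 2), [a¹⁴] (size 2), [a⁷] (size 2), [a⁸] (size 2), [a¹¹] (size 2), [a¹⁰] (size 1), [a²b⁻¹] (size 10), [a⁹b] (size 10).
Class equation: 1 + 2 + 2 + 2 + 2 + 2 + 2 + 2 + 2 + 2 + 1 + 10 + 10 = 40 = |G|. So G has 13 conjugacy classes.

Answer: 13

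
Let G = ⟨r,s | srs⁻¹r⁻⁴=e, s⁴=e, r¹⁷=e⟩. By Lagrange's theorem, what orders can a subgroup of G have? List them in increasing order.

|G| = 68 = 2² · 17. By Lagrange's theorem the order of any subgroup divides 68; the divisors of 68 are 1, 2, 4, 17, 34, 68.

Answer: 1, 2, 4, 17, 34, 68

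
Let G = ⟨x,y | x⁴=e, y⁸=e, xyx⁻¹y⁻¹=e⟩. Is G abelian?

Each pair of generators commutes: x·y = xy = y·x. Since the generators pairwise commute, every element of G commutes with every other, so G is abelian.

Answer: Yes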